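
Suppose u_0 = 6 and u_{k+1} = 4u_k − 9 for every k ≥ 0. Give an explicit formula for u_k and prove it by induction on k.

Claim: u_k = 3·4^k + 3.

Base case: u_0 = 6, and 3·4^0 + 3 = 3 + 3 = 6.
Assume u_m = 3·4^m + 3 for some m ≥ 0.
Then u_{m+1} = 4u_m − 9 = 4·(3·4^m + 3) − 9 = 12·4^m + 12 − 9 = 3·4^{m+1} + 3.
Hence u_k = 3·4^k + 3 for every k ≥ 0, by induction.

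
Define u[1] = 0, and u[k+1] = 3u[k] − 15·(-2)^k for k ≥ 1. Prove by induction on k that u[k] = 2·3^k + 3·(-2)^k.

Base case: u[1] = 0, and 2·3^1 + 3·(-2)^1 = 6 − 6 = 0.
Assume u[m] = 2·3^m + 3·(-2)^m for some m ≥ 1.
Then u[m+1] = 3u[m] − 15·(-2)^m = 3·(2·3^m + 3·(-2)^m) − 15·(-2)^m = 2·3^{m+1} + 9·(-2)^m − 15·(-2)^m = 2·3^{m+1} − 6·(-2)^m = 2·3^{m+1} + 3·(-2)^{m+1}.
Hence u[k] = 2·3^k + 3·(-2)^k for every k ≥ 1, by induction.

u[k] = 2·3^k + 3·(-2)^k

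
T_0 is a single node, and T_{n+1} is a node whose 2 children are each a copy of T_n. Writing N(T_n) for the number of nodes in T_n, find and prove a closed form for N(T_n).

Claim: N(T_n) = 2^{n+1} − 1.

Base case: N(T_0) = 1, and 2^{0+1} − 1 = 1.
Assume N(T_k) = 2^{k+1} − 1.
Then N(T_{k+1}) = 1 + 2N(T_k) = 1 + 2(2^{k+1} − 1) = 2^{k+2} − 2 + 1 = 2^{k+2} − 1.
By induction, N(T_n) = 2^{n+1} − 1 for all n ≥ 0.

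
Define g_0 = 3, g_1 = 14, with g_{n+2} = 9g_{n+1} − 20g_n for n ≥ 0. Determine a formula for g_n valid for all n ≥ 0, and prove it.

Claim: g_n = 4^n + 2·5^n.

Base cases: g_0 = 3 and 4^0 + 2·5^0 = 3; g_1 = 14 and 4^1 + 2·5^1 = 14.
Assume g_j = 4^j + 2·5^j for all 0 ≤ j ≤ k, where k ≥ 1.
Then g_{k+1} = 9g_k − 20g_{k−1} = 9·(4^k + 2·5^k) − 20·(4^{k−1} + 2·5^{k−1}) = (9·4 − 20)4^{k−1} + 2·(9·5 − 20)5^{k−1} = 16·4^{k−1} + 50·5^{k−1} = 4^{k+1} + 2·5^{k+1}.
By strong induction, g_n = 4^n + 2·5^n for all n ≥ 0.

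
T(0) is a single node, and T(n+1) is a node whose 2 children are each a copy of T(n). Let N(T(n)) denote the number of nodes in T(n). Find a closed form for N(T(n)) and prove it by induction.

Claim: N(T(n)) = 2^{n+1} − 1.

Base case: N(T(0)) = 1, and 2^{0+1} − 1 = 1.
Assume N(T(m)) = 2^{m+1} − 1.
Then N(T(m+1)) = 1 + 2N(T(m)) = 1 + 2(2^{m+1} − 1) = 2^{m+2} − 2 + 1 = 2^{m+2} − 1.
This completes the inductive step, so N(T(n)) = 2^{n+1} − 1 for all n ≥ 0.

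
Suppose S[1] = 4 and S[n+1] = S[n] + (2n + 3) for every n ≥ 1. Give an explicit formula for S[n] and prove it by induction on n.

Claim: S[n] = n^2 + 2n + 1.

Base case: S[1] = 4, and 1^2 + 2·1 + 1 = 4.
Assume S[j] = j^2 + 2j + 1.
Then S[j+1] = S[j] + (2j + 3) = (j^2 + 2j + 1) + (2j + 3) = j^2 + 4j + 4,
and (j+1)^2 + 2·(j+1) + 1 = j^2 + 4j + 4.
By induction, S[n] = n^2 + 2n + 1 for all n ≥ 1.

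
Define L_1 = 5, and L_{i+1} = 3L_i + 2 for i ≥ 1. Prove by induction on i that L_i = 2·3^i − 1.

Base case: L_1 = 5, and 2·3^1 − 1 = 6 − 1 = 5.
Assume L_k = 2·3^k − 1 for some k ≥ 1.
Then L_{k+1} = 3L_k + 2 = 3·(2·3^k − 1) + 2 = 6·3^k − 3 + 2 = 2·3^{k+1} − 1.
By induction, L_i = 2·3^i − 1 for all i ≥ 1.

L_i = 2·3^i − 1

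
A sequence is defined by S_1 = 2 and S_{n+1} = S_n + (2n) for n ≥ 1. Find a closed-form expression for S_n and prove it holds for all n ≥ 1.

Claim: S_n = n^2 − n + 2.

Base case: S_1 = 2, and 1^2 − 1 + 2 = 2.
Assume S_j = j^2 − j + 2.
Then S_{j+1} = S_j + (2j) = (j^2 − j + 2) + (2j) = j^2 + j + 2,
and (j+1)^2 − (j+1) + 2 = j^2 + j + 2.
Hence S_n = n^2 − n + 2 for every n ≥ 1, by induction.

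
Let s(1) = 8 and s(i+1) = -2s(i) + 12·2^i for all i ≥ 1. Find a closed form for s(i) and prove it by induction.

Claim: s(i) = -(-2)^i + 3·2^i.

Base case: s(1) = 8, and -(-2)^1 + 3·2^1 = 2 + 6 = 8.
Assume s(j) = -(-2)^j + 3·2^j for some j ≥ 1.
Then s(j+1) = -2s(j) + 12·2^j = -2·(-(-2)^j + 3·2^j) + 12·2^j = -(-2)^{j+1} − 6·2^j + 12·2^j = -(-2)^{j+1} + 6·2^j = -(-2)^{j+1} + 3·2^{j+1}.
This completes the inductive step, so s(i) = -(-2)^i + 3·2^i for all i ≥ 1.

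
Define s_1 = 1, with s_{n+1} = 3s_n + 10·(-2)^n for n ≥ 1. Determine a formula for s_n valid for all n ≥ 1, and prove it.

Claim: s_n = -3^n − 2·(-2)^n.

Base case: s_1 = 1, and -3^1 − 2·(-2)^1 = -3 + 4 = 1.
Assume s_m = -3^m − 2·(-2)^m for some m ≥ 1.
Then s_{m+1} = 3s_m + 10·(-2)^m = 3·(-3^m − 2·(-2)^m) + 10·(-2)^m = -3^{m+1} − 6·(-2)^m + 10·(-2)^m = -3^{m+1} + 4·(-2)^m = -3^{m+1} − 2·(-2)^{m+1}.
This completes the inductive step, so s_n = -3^n − 2·(-2)^n for all n ≥ 1.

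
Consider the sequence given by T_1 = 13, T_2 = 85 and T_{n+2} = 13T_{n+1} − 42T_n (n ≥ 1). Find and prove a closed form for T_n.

Claim: T_n = 6^n + 7^n.

Base cases: T_1 = 13 and 6^1 + 7^1 = 13; T_2 = 85 and 6^2 + 7^2 = 85.
Assume T_i = 6^i + 7^i for all 1 ≤ i ≤ j, where j ≥ 2.
Then T_{j+1} = 13T_j − 42T_{j−1} = 13·(6^j + 7^j) − 42·(6^{j−1} + 7^{j−1}) = (13·6 − 42)6^{j−1} + (13·7 − 42)7^{j−1} = 36·6^{j−1} + 49·7^{j−1} = 6^{j+1} + 7^{j+1}.
So the formula holds for j+1, and by strong induction T_n = 6^n + 7^n for all n ≥ 1.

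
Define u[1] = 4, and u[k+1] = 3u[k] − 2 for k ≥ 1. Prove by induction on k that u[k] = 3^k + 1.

Base case: u[1] = 4, and 3^1 + 1 = 3 + 1 = 4.
Assume u[m] = 3^m + 1 for some m ≥ 1.
Then u[m+1] = 3u[m] − 2 = 3·(3^m + 1) − 2 = 3^{m+1} + 3 − 2 = 3^{m+1} + 1.
This completes the inductive step, so u[k] = 3^k + 1 for all k ≥ 1.

u[k] = 3^k + 1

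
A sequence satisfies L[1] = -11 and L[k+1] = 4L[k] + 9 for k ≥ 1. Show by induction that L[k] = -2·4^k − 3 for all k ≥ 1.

Base case: L[1] = -11, and -2·4^1 − 3 = -8 − 3 = -11.
Assume L[j] = -2·4^j − 3 for some j ≥ 1.
Then L[j+1] = 4L[j] + 9 = 4·(-2·4^j − 3) + 9 = -8·4^j − 12 + 9 = -2·4^{j+1} − 3.
Hence L[k] = -2·4^k − 3 for every k ≥ 1, by induction.

L[k] = -2·4^k − 3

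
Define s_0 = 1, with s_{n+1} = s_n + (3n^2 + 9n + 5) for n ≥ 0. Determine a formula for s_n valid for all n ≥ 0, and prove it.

Claim: s_n = n^3 + 3n^2 + n + 1.

Base case: s_0 = 1, and 0^3 + 3·0^2 + 0 + 1 = 1.
Assume s_m = m^3 + 3m^2 + m + 1.
Then s_{m+1} = s_m + (3m^2 + 9m + 5) = (m^3 + 3m^2 + m + 1) + (3m^2 + 9m + 5) = m^3 + 6m^2 + 10m + 6,
and (m+1)^3 + 3·(m+1)^2 + (m+1) + 1 = m^3 + 6m^2 + 10m + 6.
Hence s_n = n^3 + 3n^2 + n + 1 for every n ≥ 0, by induction.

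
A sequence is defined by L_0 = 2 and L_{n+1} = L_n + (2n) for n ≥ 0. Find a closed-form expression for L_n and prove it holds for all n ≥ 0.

Claim: L_n = n^2 − n + 2.

Base case: L_0 = 2, and 0^2 − 0 + 2 = 2.
Assume L_r = r^2 − r + 2.
Then L_{r+1} = L_r + (2r) = (r^2 − r + 2) + (2r) = r^2 + r + 2,
and (r+1)^2 − (r+1) + 2 = r^2 + r + 2.
This completes the inductive step, so L_n = n^2 − n + 2 for all n ≥ 0.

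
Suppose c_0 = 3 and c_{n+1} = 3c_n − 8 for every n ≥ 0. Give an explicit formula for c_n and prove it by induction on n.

Claim: c_n = -3^n + 4.

Base case: c_0 = 3, and -3^0 + 4 = -1 + 4 = 3.
Assume c_j = -3^j + 4 for some j ≥ 0.
Then c_{j+1} = 3c_j − 8 = 3·(-3^j + 4) − 8 = -3^{j+1} + 12 − 8 = -3^{j+1} + 4.
So the formula holds for j+1, and by induction c_n = -3^n + 4 for all n ≥ 0.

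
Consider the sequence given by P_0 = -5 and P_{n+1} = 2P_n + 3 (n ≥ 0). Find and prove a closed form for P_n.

Claim: P_n = -2^{n+1} − 3.

Base case: P_0 = -5, and -2^{0+1} − 3 = -2 − 3 = -5.
Assume P_m = -2^{m+1} − 3 for some m ≥ 0.
Then P_{m+1} = 2P_m + 3 = 2·(-2^{m+1} − 3) + 3 = -2^{m+2} − 6 + 3 = -2^{m+2} − 3.
By induction, P_n = -2^{n+1} − 3 for all n ≥ 0.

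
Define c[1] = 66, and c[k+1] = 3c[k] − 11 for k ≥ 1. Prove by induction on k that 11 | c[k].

Base case: c[1] = 66 = 11·6, so 11 | c[1].
Assume 11 | c[r], so c[r] = 11t for some integer t.
Then c[r+1] = 3c[r] − 11 = 3·(11t) − 11 = 11(3t − 1), so 11 | c[r+1].
This completes the inductive step, so 11 | c[k] for all k ≥ 1.

11 | c[k]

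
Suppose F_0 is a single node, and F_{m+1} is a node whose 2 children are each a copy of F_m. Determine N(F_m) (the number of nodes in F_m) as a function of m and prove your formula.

Claim: N(F_m) = 2^{m+1} − 1.

Base case: N(F_0) = 1, and 2^{0+1} − 1 = 1.
Assume N(F_r) = 2^{r+1} − 1.
Then N(F_{r+1}) = 1 + 2N(F_r) = 1 + 2(2^{r+1} − 1) = 2^{r+2} − 2 + 1 = 2^{r+2} − 1.
By induction, N(F_m) = 2^{m+1} − 1 for all m ≥ 0.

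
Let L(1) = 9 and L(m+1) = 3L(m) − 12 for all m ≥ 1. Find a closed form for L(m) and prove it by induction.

Claim: L(m) = 3^m + 6.

Base case: L(1) = 9, and 3^1 + 6 = 3 + 6 = 9.
Assume L(k) = 3^k + 6 for some k ≥ 1.
Then L(k+1) = 3L(k) − 12 = 3·(3^k + 6) − 12 = 3^{k+1} + 18 − 12 = 3^{k+1} + 6.
Hence L(m) = 3^m + 6 for every m ≥ 1, by induction.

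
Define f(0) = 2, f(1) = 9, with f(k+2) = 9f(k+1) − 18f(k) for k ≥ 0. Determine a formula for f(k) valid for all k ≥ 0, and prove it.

Claim: f(k) = 3^k + 6^k.

Base cases: f(0) = 2 and 3^0 + 6^0 = 2; f(1) = 9 and 3^1 + 6^1 = 9.
Assume f(j) = 3^j + 6^j for all 0 ≤ j ≤ m, where m ≥ 1.
Then f(m+1) = 9f(m) − 18f(m−1) = 9·(3^m + 6^m) − 18·(3^{m−1} + 6^{m−1}) = (9·3 − 18)3^{m−1} + (9·6 − 18)6^{m−1} = 9·3^{m−1} + 36·6^{m−1} = 3^{m+1} + 6^{m+1}.
Hence f(k) = 3^k + 6^k for every k ≥ 0, by strong induction.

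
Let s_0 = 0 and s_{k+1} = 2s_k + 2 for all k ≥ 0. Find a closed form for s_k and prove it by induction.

Claim: s_k = 2^{k+1} − 2.

Base case: s_0 = 0, and 2^{0+1} − 2 = 2 − 2 = 0.
Assume s_m = 2^{m+1} − 2 for some m ≥ 0.
Then s_{m+1} = 2s_m + 2 = 2·(2^{m+1} − 2) + 2 = 2^{m+2} − 4 + 2 = 2^{m+2} − 2.
This completes the inductive step, so s_k = 2^{k+1} − 2 for all k ≥ 0.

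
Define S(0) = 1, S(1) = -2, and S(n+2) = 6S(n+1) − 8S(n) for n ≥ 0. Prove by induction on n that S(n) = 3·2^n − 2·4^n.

Base cases: S(0) = 1 and 3·2^0 − 2·4^0 = 1; S(1) = -2 and 3·2^1 − 2·4^1 = -2.
Assume S(j) = 3·2^j − 2·4^j for all 0 ≤ j ≤ k, where k ≥ 1.
Then S(k+1) = 6S(k) − 8S(k−1) = 6·(3·2^k − 2·4^k) − 8·(3·2^{k−1} − 2·4^{k−1}) = 3·(6·2 − 8)2^{k−1} − 2·(6·4 − 8)4^{k−1} = 12·2^{k−1} − 32·4^{k−1} = 3·2^{k+1} − 2·4^{k+1}.
Hence S(n) = 3·2^n − 2·4^n for every n ≥ 0, by strong induction.

S(n) = 3·2^n − 2·4^n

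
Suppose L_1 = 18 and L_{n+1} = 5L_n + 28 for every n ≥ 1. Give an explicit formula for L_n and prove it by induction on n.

Claim: L_n = 5^{n+1} − 7.

Base case: L_1 = 18, and 5^{1+1} − 7 = 25 − 7 = 18.
Assume L_k = 5^{k+1} − 7 for some k ≥ 1.
Then L_{k+1} = 5L_k + 28 = 5·(5^{k+1} − 7) + 28 = 5^{k+2} − 35 + 28 = 5^{k+2} − 7.
Hence L_n = 5^{n+1} − 7 for every n ≥ 1, by induction.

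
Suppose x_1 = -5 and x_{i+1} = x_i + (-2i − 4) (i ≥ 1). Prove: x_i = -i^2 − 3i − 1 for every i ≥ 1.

Base case: x_1 = -5, and -1^2 − 3·1 − 1 = -5.
Assume x_j = -j^2 − 3j − 1.
Then x_{j+1} = x_j + (-2j − 4) = (-j^2 − 3j − 1) + (-2j − 4) = -j^2 − 5j − 5,
and -(j+1)^2 − 3·(j+1) − 1 = -j^2 − 5j − 5.
By induction, x_i = -i^2 − 3i − 1 for all i ≥ 1.

x_i = -i^2 − 3i − 1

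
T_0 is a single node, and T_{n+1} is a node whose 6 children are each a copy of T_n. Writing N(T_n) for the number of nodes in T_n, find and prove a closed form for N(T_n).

Claim: N(T_n) = (6^{n+1} − 1)/5.

Base case: N(T_0) = 1, and (6^{0+1} − 1)/5 = 1.
Assume N(T_j) = (6^{j+1} − 1)/5.
Then N(T_{j+1}) = 1 + 6N(T_j) = 1 + 6·(6^{j+1} − 1)/5 = 1 + (6^{j+2} − 6)/5 = (5 + 6^{j+2} − 6)/5 = (6^{j+2} − 1)/5.
By induction, N(T_n) = (6^{n+1} − 1)/5 for all n ≥ 0.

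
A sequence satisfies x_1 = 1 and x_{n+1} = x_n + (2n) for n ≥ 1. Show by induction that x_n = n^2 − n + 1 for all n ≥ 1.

Base case: x_1 = 1, and 1^2 − 1 + 1 = 1.
Assume x_k = k^2 − k + 1.
Then x_{k+1} = x_k + (2k) = (k^2 − k + 1) + (2k) = k^2 + k + 1,
and (k+1)^2 − (k+1) + 1 = k^2 + k + 1.
Hence x_n = n^2 − n + 1 for every n ≥ 1, by induction.

x_n = n^2 − n + 1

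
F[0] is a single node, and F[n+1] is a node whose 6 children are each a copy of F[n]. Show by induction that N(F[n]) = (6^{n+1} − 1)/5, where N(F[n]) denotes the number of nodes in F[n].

Base case: N(F[0]) = 1, and (6^{0+1} − 1)/5 = 1.
Assume N(F[m]) = (6^{m+1} − 1)/5.
Then N(F[m+1]) = 1 + 6N(F[m]) = 1 + 6·(6^{m+1} − 1)/5 = 1 + (6^{m+2} − 6)/5 = (5 + 6^{m+2} − 6)/5 = (6^{m+2} − 1)/5.
Hence N(F[n]) = (6^{n+1} − 1)/5 for every n ≥ 0, by induction.

N(F[n]) = (6^{n+1} − 1)/5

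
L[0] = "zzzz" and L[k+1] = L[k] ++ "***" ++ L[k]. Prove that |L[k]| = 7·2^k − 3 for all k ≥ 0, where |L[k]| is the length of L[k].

Base case: |L[0]| = 4, and 7·2^0 − 3 = 4.
Assume |L[m]| = 7·2^m − 3.
Then |L[m+1]| = |L[m]| + 3 + |L[m]| = 2|L[m]| + 3 = 2(7·2^m − 3) + 3 = 7·2^{m+1} − 6 + 3 = 7·2^{m+1} − 3.
By induction, |L[k]| = 7·2^k − 3 for all k ≥ 0.

|L[k]| = 7·2^k − 3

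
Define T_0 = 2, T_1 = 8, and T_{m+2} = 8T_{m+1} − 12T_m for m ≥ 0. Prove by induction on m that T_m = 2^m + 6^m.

Base cases: T_0 = 2 and 2^0 + 6^0 = 2; T_1 = 8 and 2^1 + 6^1 = 8.
Assume T_i = 2^i + 6^i for all 0 ≤ i ≤ j, where j ≥ 1.
Then T_{j+1} = 8T_j − 12T_{j−1} = 8·(2^j + 6^j) − 12·(2^{j−1} + 6^{j−1}) = (8·2 − 12)2^{j−1} + (8·6 − 12)6^{j−1} = 4·2^{j−1} + 36·6^{j−1} = 2^{j+1} + 6^{j+1}.
This completes the inductive step, so T_m = 2^m + 6^m for all m ≥ 0.

T_m = 2^m + 6^m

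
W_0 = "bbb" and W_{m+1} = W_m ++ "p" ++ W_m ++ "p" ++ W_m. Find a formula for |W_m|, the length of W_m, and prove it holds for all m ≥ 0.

Claim: |W_m| = 4·3^m − 1.

Base case: |W_0| = 3, and 4·3^0 − 1 = 3.
Assume |W_r| = 4·3^r − 1.
Then |W_{r+1}| = 3|W_r| + 2 = 3(4·3^r − 1) + 2 = 4·3^{r+1} − 3 + 2 = 4·3^{r+1} − 1.
By induction, |W_m| = 4·3^m − 1 for all m ≥ 0.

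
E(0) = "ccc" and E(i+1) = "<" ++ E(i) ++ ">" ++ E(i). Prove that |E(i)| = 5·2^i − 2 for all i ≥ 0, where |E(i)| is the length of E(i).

Base case: |E(0)| = 3, and 5·2^0 − 2 = 3.
Assume |E(m)| = 5·2^m − 2.
Then |E(m+1)| = 1 + |E(m)| + 1 + |E(m)| = 2|E(m)| + 2 = 2(5·2^m − 2) + 2 = 5·2^{m+1} − 4 + 2 = 5·2^{m+1} − 2.
So the formula holds for m+1, and by induction |E(i)| = 5·2^i − 2 for all i ≥ 0.

|E(i)| = 5·2^i − 2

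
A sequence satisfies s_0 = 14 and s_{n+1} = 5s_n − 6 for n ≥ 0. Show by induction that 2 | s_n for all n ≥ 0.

Base case: s_0 = 14 = 2·7, so 2 | s_0.
Assume 2 | s_j, so s_j = 2t for some integer t.
Then s_{j+1} = 5s_j − 6 = 5·(2t) − 6 = 2(5t − 3), so 2 | s_{j+1}.
So the property holds for j+1, and by induction 2 | s_n for all n ≥ 0.

2 | s_n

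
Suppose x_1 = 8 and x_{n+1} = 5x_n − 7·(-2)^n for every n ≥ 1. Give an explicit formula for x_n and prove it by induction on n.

Claim: x_n = 2·5^n + (-2)^n.

Base case: x_1 = 8, and 2·5^1 + (-2)^1 = 10 − 2 = 8.
Assume x_r = 2·5^r + (-2)^r for some r ≥ 1.
Then x_{r+1} = 5x_r − 7·(-2)^r = 5·(2·5^r + (-2)^r) − 7·(-2)^r = 2·5^{r+1} + 5·(-2)^r − 7·(-2)^r = 2·5^{r+1} − 2·(-2)^r = 2·5^{r+1} + (-2)^{r+1}.
Hence x_n = 2·5^n + (-2)^n for every n ≥ 1, by induction.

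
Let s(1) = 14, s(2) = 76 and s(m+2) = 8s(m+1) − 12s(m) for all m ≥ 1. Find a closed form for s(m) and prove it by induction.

Claim: s(m) = 2^m + 2·6^m.

Base cases: s(1) = 14 and 2^1 + 2·6^1 = 14; s(2) = 76 and 2^2 + 2·6^2 = 76.
Assume s(j) = 2^j + 2·6^j for all 1 ≤ j ≤ k, where k ≥ 2.
Then s(k+1) = 8s(k) − 12s(k−1) = 8·(2^k + 2·6^k) − 12·(2^{k−1} + 2·6^{k−1}) = (8·2 − 12)2^{k−1} + 2·(8·6 − 12)6^{k−1} = 4·2^{k−1} + 72·6^{k−1} = 2^{k+1} + 2·6^{k+1}.
By strong induction, s(m) = 2^m + 2·6^m for all m ≥ 1.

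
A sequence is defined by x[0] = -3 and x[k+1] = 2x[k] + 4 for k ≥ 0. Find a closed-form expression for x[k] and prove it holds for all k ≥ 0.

Claim: x[k] = 2^k − 4.

Base case: x[0] = -3, and 2^0 − 4 = 1 − 4 = -3.
Assume x[r] = 2^r − 4 for some r ≥ 0.
Then x[r+1] = 2x[r] + 4 = 2·(2^r − 4) + 4 = 2^{r+1} − 8 + 4 = 2^{r+1} − 4.
By induction, x[k] = 2^k − 4 for all k ≥ 0.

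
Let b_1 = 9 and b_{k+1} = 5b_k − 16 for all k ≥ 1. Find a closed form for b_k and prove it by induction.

Claim: b_k = 5^k + 4.

Base case: b_1 = 9, and 5^1 + 4 = 5 + 4 = 9.
Assume b_r = 5^r + 4 for some r ≥ 1.
Then b_{r+1} = 5b_r − 16 = 5·(5^r + 4) − 16 = 5^{r+1} + 20 − 16 = 5^{r+1} + 4.
By induction, b_k = 5^k + 4 for all k ≥ 1.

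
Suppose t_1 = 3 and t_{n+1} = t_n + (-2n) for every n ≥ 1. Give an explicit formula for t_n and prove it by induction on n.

Claim: t_n = -n^2 + n + 3.

Base case: t_1 = 3, and -1^2 + 1 + 3 = 3.
Assume t_r = -r^2 + r + 3.
Then t_{r+1} = t_r + (-2r) = (-r^2 + r + 3) + (-2r) = -r^2 − r + 3,
and -(r+1)^2 + (r+1) + 3 = -r^2 − r + 3.
This completes the inductive step, so t_n = -n^2 + n + 3 for all n ≥ 1.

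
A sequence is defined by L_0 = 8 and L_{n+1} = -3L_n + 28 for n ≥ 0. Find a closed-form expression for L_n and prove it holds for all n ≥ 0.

Claim: L_n = (-3)^n + 7.

Base case: L_0 = 8, and (-3)^0 + 7 = 1 + 7 = 8.
Assume L_j = (-3)^j + 7 for some j ≥ 0.
Then L_{j+1} = -3L_j + 28 = -3·((-3)^j + 7) + 28 = -3·(-3)^j − 21 + 28 = (-3)^{j+1} + 7.
Hence L_n = (-3)^n + 7 for every n ≥ 0, by induction.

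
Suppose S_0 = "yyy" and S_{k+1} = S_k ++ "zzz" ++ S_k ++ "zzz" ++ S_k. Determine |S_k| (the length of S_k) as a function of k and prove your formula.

Claim: |S_k| = 6·3^k − 3.

Base case: |S_0| = 3, and 6·3^0 − 3 = 3.
Assume |S_m| = 6·3^m − 3.
Then |S_{m+1}| = 3|S_m| + 6 = 3(6·3^m − 3) + 6 = 6·3^{m+1} − 9 + 6 = 6·3^{m+1} − 3.
Hence |S_k| = 6·3^k − 3 for every k ≥ 0, by induction.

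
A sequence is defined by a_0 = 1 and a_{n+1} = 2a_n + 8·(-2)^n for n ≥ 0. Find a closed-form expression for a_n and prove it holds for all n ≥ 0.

Claim: a_n = 3·2^n − 2·(-2)^n.

Base case: a_0 = 1, and 3·2^0 − 2·(-2)^0 = 3 − 2 = 1.
Assume a_m = 3·2^m − 2·(-2)^m for some m ≥ 0.
Then a_{m+1} = 2a_m + 8·(-2)^m = 2·(3·2^m − 2·(-2)^m) + 8·(-2)^m = 3·2^{m+1} − 4·(-2)^m + 8·(-2)^m = 3·2^{m+1} + 4·(-2)^m = 3·2^{m+1} − 2·(-2)^{m+1}.
This completes the inductive step, so a_n = 3·2^n − 2·(-2)^n for all n ≥ 0.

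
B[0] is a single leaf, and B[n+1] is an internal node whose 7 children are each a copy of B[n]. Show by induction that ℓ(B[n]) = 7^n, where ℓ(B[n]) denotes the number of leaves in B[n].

Base case: ℓ(B[0]) = 1, and 7^0 = 1.
Assume ℓ(B[r]) = 7^r.
Then ℓ(B[r+1]) = 7·ℓ(B[r]) = 7·7^r = 7^{r+1}.
By induction, ℓ(B[n]) = 7^n for all n ≥ 0.

ℓ(B[n]) = 7^n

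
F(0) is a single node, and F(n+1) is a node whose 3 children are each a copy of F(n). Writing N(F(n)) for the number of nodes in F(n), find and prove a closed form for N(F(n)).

Claim: N(F(n)) = (3^{n+1} − 1)/2.

Base case: N(F(0)) = 1, and (3^{0+1} − 1)/2 = 1.
Assume N(F(k)) = (3^{k+1} − 1)/2.
Then N(F(k+1)) = 1 + 3N(F(k)) = 1 + 3·(3^{k+1} − 1)/2 = 1 + (3^{k+2} − 3)/2 = (2 + 3^{k+2} − 3)/2 = (3^{k+2} − 1)/2.
Hence N(F(n)) = (3^{n+1} − 1)/2 for every n ≥ 0, by induction.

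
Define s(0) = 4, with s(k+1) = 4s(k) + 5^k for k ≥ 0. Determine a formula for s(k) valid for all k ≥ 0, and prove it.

Claim: s(k) = 3·4^k + 5^k.

Base case: s(0) = 4, and 3·4^0 + 5^0 = 3 + 1 = 4.
Assume s(m) = 3·4^m + 5^m for some m ≥ 0.
Then s(m+1) = 4s(m) + 5^m = 4·(3·4^m + 5^m) + 5^m = 3·4^{m+1} + 4·5^m + 5^m = 3·4^{m+1} + 5·5^m = 3·4^{m+1} + 5^{m+1}.
Hence s(k) = 3·4^k + 5^k for every k ≥ 0, by induction.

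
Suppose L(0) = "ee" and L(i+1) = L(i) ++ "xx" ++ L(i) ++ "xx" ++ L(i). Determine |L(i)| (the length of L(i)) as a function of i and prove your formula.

Claim: |L(i)| = 4·3^i − 2.

Base case: |L(0)| = 2, and 4·3^0 − 2 = 2.
Assume |L(m)| = 4·3^m − 2.
Then |L(m+1)| = 3|L(m)| + 4 = 3(4·3^m − 2) + 4 = 4·3^{m+1} − 6 + 4 = 4·3^{m+1} − 2.
So the formula holds for m+1, and by induction |L(i)| = 4·3^i − 2 for all i ≥ 0.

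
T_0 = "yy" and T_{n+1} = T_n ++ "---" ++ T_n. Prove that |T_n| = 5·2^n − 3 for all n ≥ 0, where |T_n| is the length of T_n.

Base case: |T_0| = 2, and 5·2^0 − 3 = 2.
Assume |T_m| = 5·2^m − 3.
Then |T_{m+1}| = |T_m| + 3 + |T_m| = 2|T_m| + 3 = 2(5·2^m − 3) + 3 = 5·2^{m+1} − 6 + 3 = 5·2^{m+1} − 3.
This completes the inductive step, so |T_n| = 5·2^n − 3 for all n ≥ 0.

|T_n| = 5·2^n − 3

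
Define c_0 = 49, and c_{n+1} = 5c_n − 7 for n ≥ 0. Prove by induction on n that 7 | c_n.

Base case: c_0 = 49 = 7·7, so 7 | c_0.
Assume 7 | c_m, so c_m = 7t for some integer t.
Then c_{m+1} = 5c_m − 7 = 5·(7t) − 7 = 7(5t − 1), so 7 | c_{m+1}.
Hence 7 | c_n for every n ≥ 0, by induction.

7 | c_n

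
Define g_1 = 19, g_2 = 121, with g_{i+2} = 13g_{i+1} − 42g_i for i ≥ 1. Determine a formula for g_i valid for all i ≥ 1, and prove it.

Claim: g_i = 2·6^i + 7^i.

Base cases: g_1 = 19 and 2·6^1 + 7^1 = 19; g_2 = 121 and 2·6^2 + 7^2 = 121.
Assume g_j = 2·6^j + 7^j for all 1 ≤ j ≤ r, where r ≥ 2.
Then g_{r+1} = 13g_r − 42g_{r−1} = 13·(2·6^r + 7^r) − 42·(2·6^{r−1} + 7^{r−1}) = 2·(13·6 − 42)6^{r−1} + (13·7 − 42)7^{r−1} = 72·6^{r−1} + 49·7^{r−1} = 2·6^{r+1} + 7^{r+1}.
This completes the inductive step, so g_i = 2·6^i + 7^i for all i ≥ 1.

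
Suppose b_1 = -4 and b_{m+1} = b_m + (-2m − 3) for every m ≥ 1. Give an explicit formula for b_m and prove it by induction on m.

Claim: b_m = -m^2 − 2m − 1.

Base case: b_1 = -4, and -1^2 − 2·1 − 1 = -4.
Assume b_j = -j^2 − 2j − 1.
Then b_{j+1} = b_j + (-2j − 3) = (-j^2 − 2j − 1) + (-2j − 3) = -j^2 − 4j − 4,
and -(j+1)^2 − 2·(j+1) − 1 = -j^2 − 4j − 4.
This completes the inductive step, so b_m = -m^2 − 2m − 1 for all m ≥ 1.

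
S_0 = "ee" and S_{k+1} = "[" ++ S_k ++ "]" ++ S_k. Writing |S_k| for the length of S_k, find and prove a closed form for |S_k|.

Claim: |S_k| = 2^{k+2} − 2.

Base case: |S_0| = 2, and 2^{0+2} − 2 = 2.
Assume |S_m| = 2^{m+2} − 2.
Then |S_{m+1}| = 1 + |S_m| + 1 + |S_m| = 2|S_m| + 2 = 2(2^{m+2} − 2) + 2 = 2^{m+3} − 4 + 2 = 2^{m+3} − 2.
This completes the inductive step, so |S_k| = 2^{k+2} − 2 for all k ≥ 0.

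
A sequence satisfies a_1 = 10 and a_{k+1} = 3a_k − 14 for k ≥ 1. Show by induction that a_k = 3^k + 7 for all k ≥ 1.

Base case: a_1 = 10, and 3^1 + 7 = 3 + 7 = 10.
Assume a_m = 3^m + 7 for some m ≥ 1.
Then a_{m+1} = 3a_m − 14 = 3·(3^m + 7) − 14 = 3^{m+1} + 21 − 14 = 3^{m+1} + 7.
So the formula holds for m+1, and by induction a_k = 3^k + 7 for all k ≥ 1.

a_k = 3^k + 7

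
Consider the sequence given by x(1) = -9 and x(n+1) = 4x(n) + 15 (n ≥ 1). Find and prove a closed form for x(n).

Claim: x(n) = -4^n − 5.

Base case: x(1) = -9, and -4^1 − 5 = -4 − 5 = -9.
Assume x(r) = -4^r − 5 for some r ≥ 1.
Then x(r+1) = 4x(r) + 15 = 4·(-4^r − 5) + 15 = -4^{r+1} − 20 + 15 = -4^{r+1} − 5.
This completes the inductive step, so x(n) = -4^n − 5 for all n ≥ 1.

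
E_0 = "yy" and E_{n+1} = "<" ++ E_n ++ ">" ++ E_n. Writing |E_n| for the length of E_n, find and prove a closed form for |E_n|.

Claim: |E_n| = 2^{n+2} − 2.

Base case: |E_0| = 2, and 2^{0+2} − 2 = 2.
Assume |E_j| = 2^{j+2} − 2.
Then |E_{j+1}| = 1 + |E_j| + 1 + |E_j| = 2|E_j| + 2 = 2(2^{j+2} − 2) + 2 = 2^{j+3} − 4 + 2 = 2^{j+3} − 2.
This completes the inductive step, so |E_n| = 2^{n+2} − 2 for all n ≥ 0.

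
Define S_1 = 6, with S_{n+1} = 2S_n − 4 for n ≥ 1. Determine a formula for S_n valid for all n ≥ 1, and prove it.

Claim: S_n = 2^n + 4.

Base case: S_1 = 6, and 2^1 + 4 = 2 + 4 = 6.
Assume S_k = 2^k + 4 for some k ≥ 1.
Then S_{k+1} = 2S_k − 4 = 2·(2^k + 4) − 4 = 2^{k+1} + 8 − 4 = 2^{k+1} + 4.
By induction, S_n = 2^n + 4 for all n ≥ 1.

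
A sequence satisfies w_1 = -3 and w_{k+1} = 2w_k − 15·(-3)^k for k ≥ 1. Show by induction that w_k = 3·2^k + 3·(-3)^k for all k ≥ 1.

Base case: w_1 = -3, and 3·2^1 + 3·(-3)^1 = 6 − 9 = -3.
Assume w_m = 3·2^m + 3·(-3)^m for some m ≥ 1.
Then w_{m+1} = 2w_m − 15·(-3)^m = 2·(3·2^m + 3·(-3)^m) − 15·(-3)^m = 3·2^{m+1} + 6·(-3)^m − 15·(-3)^m = 3·2^{m+1} − 9·(-3)^m = 3·2^{m+1} + 3·(-3)^{m+1}.
By induction, w_k = 3·2^k + 3·(-3)^k for all k ≥ 1.

w_k = 3·2^k + 3·(-3)^k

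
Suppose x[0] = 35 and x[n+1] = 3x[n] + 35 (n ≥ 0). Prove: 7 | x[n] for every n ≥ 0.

Base case: x[0] = 35 = 7·5, so 7 | x[0].
Assume 7 | x[k], so x[k] = 7t for some integer t.
Then x[k+1] = 3x[k] + 35 = 3·(7t) + 35 = 7(3t + 5), so 7 | x[k+1].
This completes the inductive step, so 7 | x[n] for all n ≥ 0.

7 | x[n]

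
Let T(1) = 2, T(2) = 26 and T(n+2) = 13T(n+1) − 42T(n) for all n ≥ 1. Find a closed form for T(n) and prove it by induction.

Claim: T(n) = 2·7^n − 2·6^n.

Base cases: T(1) = 2 and 2·7^1 − 2·6^1 = 2; T(2) = 26 and 2·7^2 − 2·6^2 = 26.
Assume T(i) = 2·7^i − 2·6^i for all 1 ≤ i ≤ j, where j ≥ 2.
Then T(j+1) = 13T(j) − 42T(j−1) = 13·(2·7^j − 2·6^j) − 42·(2·7^{j−1} − 2·6^{j−1}) = 2·(13·7 − 42)7^{j−1} − 2·(13·6 − 42)6^{j−1} = 98·7^{j−1} − 72·6^{j−1} = 2·7^{j+1} − 2·6^{j+1}.
Hence T(n) = 2·7^n − 2·6^n for every n ≥ 1, by strong induction.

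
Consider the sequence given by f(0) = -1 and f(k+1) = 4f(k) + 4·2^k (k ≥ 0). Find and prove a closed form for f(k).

Claim: f(k) = 4^k − 2·2^k.

Base case: f(0) = -1, and 4^0 − 2·2^0 = 1 − 2 = -1.
Assume f(m) = 4^m − 2·2^m for some m ≥ 0.
Then f(m+1) = 4f(m) + 4·2^m = 4·(4^m − 2·2^m) + 4·2^m = 4^{m+1} − 8·2^m + 4·2^m = 4^{m+1} − 4·2^m = 4^{m+1} − 2·2^{m+1}.
This completes the inductive step, so f(k) = 4^k − 2·2^k for all k ≥ 0.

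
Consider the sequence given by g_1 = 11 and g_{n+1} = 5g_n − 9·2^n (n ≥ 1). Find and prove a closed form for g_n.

Claim: g_n = 5^n + 3·2^n.

Base case: g_1 = 11, and 5^1 + 3·2^1 = 5 + 6 = 11.
Assume g_r = 5^r + 3·2^r for some r ≥ 1.
Then g_{r+1} = 5g_r − 9·2^r = 5·(5^r + 3·2^r) − 9·2^r = 5^{r+1} + 15·2^r − 9·2^r = 5^{r+1} + 6·2^r = 5^{r+1} + 3·2^{r+1}.
So the formula holds for r+1, and by induction g_n = 5^n + 3·2^n for all n ≥ 1.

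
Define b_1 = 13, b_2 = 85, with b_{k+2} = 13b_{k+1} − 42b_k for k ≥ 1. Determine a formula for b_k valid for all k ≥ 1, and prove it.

Claim: b_k = 7^k + 6^k.

Base cases: b_1 = 13 and 7^1 + 6^1 = 13; b_2 = 85 and 7^2 + 6^2 = 85.
Assume b_i = 7^i + 6^i for all 1 ≤ i ≤ j, where j ≥ 2.
Then b_{j+1} = 13b_j − 42b_{j−1} = 13·(7^j + 6^j) − 42·(7^{j−1} + 6^{j−1}) = (13·7 − 42)7^{j−1} + (13·6 − 42)6^{j−1} = 49·7^{j−1} + 36·6^{j−1} = 7^{j+1} + 6^{j+1}.
This completes the inductive step, so b_k = 7^k + 6^k for all k ≥ 1.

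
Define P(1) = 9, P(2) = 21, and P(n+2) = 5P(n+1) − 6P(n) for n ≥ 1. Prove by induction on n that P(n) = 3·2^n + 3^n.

Base cases: P(1) = 9 and 3·2^1 + 3^1 = 9; P(2) = 21 and 3·2^2 + 3^2 = 21.
Assume P(j) = 3·2^j + 3^j for all 1 ≤ j ≤ r, where r ≥ 2.
Then P(r+1) = 5P(r) − 6P(r−1) = 5·(3·2^r + 3^r) − 6·(3·2^{r−1} + 3^{r−1}) = 3·(5·2 − 6)2^{r−1} + (5·3 − 6)3^{r−1} = 12·2^{r−1} + 9·3^{r−1} = 3·2^{r+1} + 3^{r+1}.
This completes the inductive step, so P(n) = 3·2^n + 3^n for all n ≥ 1.

P(n) = 3·2^n + 3^n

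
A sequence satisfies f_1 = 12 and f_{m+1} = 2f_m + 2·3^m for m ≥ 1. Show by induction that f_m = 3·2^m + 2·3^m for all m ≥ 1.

Base case: f_1 = 12, and 3·2^1 + 2·3^1 = 6 + 6 = 12.
Assume f_k = 3·2^k + 2·3^k for some k ≥ 1.
Then f_{k+1} = 2f_k + 2·3^k = 2·(3·2^k + 2·3^k) + 2·3^k = 3·2^{k+1} + 4·3^k + 2·3^k = 3·2^{k+1} + 6·3^k = 3·2^{k+1} + 2·3^{k+1}.
By induction, f_m = 3·2^m + 2·3^m for all m ≥ 1.

f_m = 3·2^m + 2·3^m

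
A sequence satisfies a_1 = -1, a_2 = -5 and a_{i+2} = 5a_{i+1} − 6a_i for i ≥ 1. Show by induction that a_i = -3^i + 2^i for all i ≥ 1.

Base cases: a_1 = -1 and -3^1 + 2^1 = -1; a_2 = -5 and -3^2 + 2^2 = -5.
Assume a_j = -3^j + 2^j for all 1 ≤ j ≤ m, where m ≥ 2.
Then a_{m+1} = 5a_m − 6a_{m−1} = 5·(-3^m + 2^m) − 6·(-3^{m−1} + 2^{m−1}) = -(5·3 − 6)3^{m−1} + (5·2 − 6)2^{m−1} = -9·3^{m−1} + 4·2^{m−1} = -3^{m+1} + 2^{m+1}.
Hence a_i = -3^i + 2^i for every i ≥ 1, by strong induction.

a_i = -3^i + 2^i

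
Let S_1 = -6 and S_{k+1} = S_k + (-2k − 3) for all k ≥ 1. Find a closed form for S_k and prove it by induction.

Claim: S_k = -k^2 − 2k − 3.

Base case: S_1 = -6, and -1^2 − 2·1 − 3 = -6.
Assume S_m = -m^2 − 2m − 3.
Then S_{m+1} = S_m + (-2m − 3) = (-m^2 − 2m − 3) + (-2m − 3) = -m^2 − 4m − 6,
and -(m+1)^2 − 2·(m+1) − 3 = -m^2 − 4m − 6.
By induction, S_k = -k^2 − 2k − 3 for all k ≥ 1.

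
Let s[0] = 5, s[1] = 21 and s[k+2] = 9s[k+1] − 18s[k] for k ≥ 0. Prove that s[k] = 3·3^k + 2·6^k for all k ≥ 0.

Base cases: s[0] = 5 and 3·3^0 + 2·6^0 = 5; s[1] = 21 and 3·3^1 + 2·6^1 = 21.
Assume s[i] = 3·3^i + 2·6^i for all 0 ≤ i ≤ j, where j ≥ 1.
Then s[j+1] = 9s[j] − 18s[j−1] = 9·(3·3^j + 2·6^j) − 18·(3·3^{j−1} + 2·6^{j−1}) = 3·(9·3 − 18)3^{j−1} + 2·(9·6 − 18)6^{j−1} = 27·3^{j−1} + 72·6^{j−1} = 3·3^{j+1} + 2·6^{j+1}.
By strong induction, s[k] = 3·3^k + 2·6^k for all k ≥ 0.

s[k] = 3·3^k + 2·6^k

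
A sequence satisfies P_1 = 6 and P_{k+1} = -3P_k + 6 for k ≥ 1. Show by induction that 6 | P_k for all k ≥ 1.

Base case: P_1 = 6 = 6·1, so 6 | P_1.
Assume 6 | P_m, so P_m = 6t for some integer t.
Then P_{m+1} = -3P_m + 6 = -3·(6t) + 6 = 6(-3t + 1), so 6 | P_{m+1}.
By induction, 6 | P_k for all k ≥ 1.

6 | P_k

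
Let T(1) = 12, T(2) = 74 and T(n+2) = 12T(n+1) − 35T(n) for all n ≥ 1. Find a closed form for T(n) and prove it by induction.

Claim: T(n) = 5^n + 7^n.

Base cases: T(1) = 12 and 5^1 + 7^1 = 12; T(2) = 74 and 5^2 + 7^2 = 74.
Assume T(j) = 5^j + 7^j for all 1 ≤ j ≤ m, where m ≥ 2.
Then T(m+1) = 12T(m) − 35T(m−1) = 12·(5^m + 7^m) − 35·(5^{m−1} + 7^{m−1}) = (12·5 − 35)5^{m−1} + (12·7 − 35)7^{m−1} = 25·5^{m−1} + 49·7^{m−1} = 5^{m+1} + 7^{m+1}.
By strong induction, T(n) = 5^n + 7^n for all n ≥ 1.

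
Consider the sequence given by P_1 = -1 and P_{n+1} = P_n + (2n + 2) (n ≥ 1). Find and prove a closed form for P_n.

Claim: P_n = n^2 + n − 3.

Base case: P_1 = -1, and 1^2 + 1 − 3 = -1.
Assume P_m = m^2 + m − 3.
Then P_{m+1} = P_m + (2m + 2) = (m^2 + m − 3) + (2m + 2) = m^2 + 3m − 1,
and (m+1)^2 + (m+1) − 3 = m^2 + 3m − 1.
Hence P_n = n^2 + n − 3 for every n ≥ 1, by induction.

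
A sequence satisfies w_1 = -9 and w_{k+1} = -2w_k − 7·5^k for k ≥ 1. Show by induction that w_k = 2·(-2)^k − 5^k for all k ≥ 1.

Base case: w_1 = -9, and 2·(-2)^1 − 5^1 = -4 − 5 = -9.
Assume w_m = 2·(-2)^m − 5^m for some m ≥ 1.
Then w_{m+1} = -2w_m − 7·5^m = -2·(2·(-2)^m − 5^m) − 7·5^m = 2·(-2)^{m+1} + 2·5^m − 7·5^m = 2·(-2)^{m+1} − 5·5^m = 2·(-2)^{m+1} − 5^{m+1}.
By induction, w_k = 2·(-2)^k − 5^k for all k ≥ 1.

w_k = 2·(-2)^k − 5^k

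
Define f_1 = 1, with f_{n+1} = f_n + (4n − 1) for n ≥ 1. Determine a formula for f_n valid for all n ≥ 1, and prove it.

Claim: f_n = 2n^2 − 3n + 2.

Base case: f_1 = 1, and 2·1^2 − 3·1 + 2 = 1.
Assume f_k = 2k^2 − 3k + 2.
Then f_{k+1} = f_k + (4k − 1) = (2k^2 − 3k + 2) + (4k − 1) = 2k^2 + k + 1,
and 2·(k+1)^2 − 3·(k+1) + 2 = 2k^2 + k + 1.
By induction, f_n = 2n^2 − 3n + 2 for all n ≥ 1.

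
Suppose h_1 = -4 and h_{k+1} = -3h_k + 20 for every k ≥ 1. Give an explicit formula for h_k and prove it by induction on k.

Claim: h_k = 3·(-3)^k + 5.

Base case: h_1 = -4, and 3·(-3)^1 + 5 = -9 + 5 = -4.
Assume h_r = 3·(-3)^r + 5 for some r ≥ 1.
Then h_{r+1} = -3h_r + 20 = -3·(3·(-3)^r + 5) + 20 = -9·(-3)^r − 15 + 20 = 3·(-3)^{r+1} + 5.
So the formula holds for r+1, and by induction h_k = 3·(-3)^k + 5 for all k ≥ 1.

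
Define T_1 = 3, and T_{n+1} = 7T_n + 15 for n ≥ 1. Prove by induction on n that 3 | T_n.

Base case: T_1 = 3 = 3·1, so 3 | T_1.
Assume 3 | T_m, so T_m = 3t for some integer t.
Then T_{m+1} = 7T_m + 15 = 7·(3t) + 15 = 3(7t + 5), so 3 | T_{m+1}.
So the property holds for m+1, and by induction 3 | T_n for all n ≥ 1.

3 | T_n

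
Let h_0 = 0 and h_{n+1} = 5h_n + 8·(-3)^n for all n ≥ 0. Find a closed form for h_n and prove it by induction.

Claim: h_n = 5^n − (-3)^n.

Base case: h_0 = 0, and 5^0 − (-3)^0 = 1 − 1 = 0.
Assume h_j = 5^j − (-3)^j for some j ≥ 0.
Then h_{j+1} = 5h_j + 8·(-3)^j = 5·(5^j − (-3)^j) + 8·(-3)^j = 5^{j+1} − 5·(-3)^j + 8·(-3)^j = 5^{j+1} + 3·(-3)^j = 5^{j+1} − (-3)^{j+1}.
Hence h_n = 5^n − (-3)^n for every n ≥ 0, by induction.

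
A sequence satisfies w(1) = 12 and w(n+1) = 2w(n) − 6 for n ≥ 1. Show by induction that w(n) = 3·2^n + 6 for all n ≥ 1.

Base case: w(1) = 12, and 3·2^1 + 6 = 6 + 6 = 12.
Assume w(k) = 3·2^k + 6 for some k ≥ 1.
Then w(k+1) = 2w(k) − 6 = 2·(3·2^k + 6) − 6 = 6·2^k + 12 − 6 = 3·2^{k+1} + 6.
By induction, w(n) = 3·2^n + 6 for all n ≥ 1.

w(n) = 3·2^n + 6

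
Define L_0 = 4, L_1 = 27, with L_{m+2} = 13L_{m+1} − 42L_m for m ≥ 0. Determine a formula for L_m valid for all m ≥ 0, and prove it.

Claim: L_m = 3·7^m + 6^m.

Base cases: L_0 = 4 and 3·7^0 + 6^0 = 4; L_1 = 27 and 3·7^1 + 6^1 = 27.
Assume L_i = 3·7^i + 6^i for all 0 ≤ i ≤ j, where j ≥ 1.
Then L_{j+1} = 13L_j − 42L_{j−1} = 13·(3·7^j + 6^j) − 42·(3·7^{j−1} + 6^{j−1}) = 3·(13·7 − 42)7^{j−1} + (13·6 − 42)6^{j−1} = 147·7^{j−1} + 36·6^{j−1} = 3·7^{j+1} + 6^{j+1}.
By strong induction, L_m = 3·7^m + 6^m for all m ≥ 0.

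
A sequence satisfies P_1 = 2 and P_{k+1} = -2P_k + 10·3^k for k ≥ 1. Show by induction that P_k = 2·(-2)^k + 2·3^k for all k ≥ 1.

Base case: P_1 = 2, and 2·(-2)^1 + 2·3^1 = -4 + 6 = 2.
Assume P_j = 2·(-2)^j + 2·3^j for some j ≥ 1.
Then P_{j+1} = -2P_j + 10·3^j = -2·(2·(-2)^j + 2·3^j) + 10·3^j = 2·(-2)^{j+1} − 4·3^j + 10·3^j = 2·(-2)^{j+1} + 6·3^j = 2·(-2)^{j+1} + 2·3^{j+1}.
This completes the inductive step, so P_k = 2·(-2)^k + 2·3^k for all k ≥ 1.

P_k = 2·(-2)^k + 2·3^k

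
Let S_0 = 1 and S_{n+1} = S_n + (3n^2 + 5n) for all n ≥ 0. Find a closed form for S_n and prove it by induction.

Claim: S_n = n^3 + n^2 − 2n + 1.

Base case: S_0 = 1, and 0^3 + 0^2 − 2·0 + 1 = 1.
Assume S_j = j^3 + j^2 − 2j + 1.
Then S_{j+1} = S_j + (3j^2 + 5j) = (j^3 + j^2 − 2j + 1) + (3j^2 + 5j) = j^3 + 4j^2 + 3j + 1,
and (j+1)^3 + (j+1)^2 − 2·(j+1) + 1 = j^3 + 4j^2 + 3j + 1.
Hence S_n = n^3 + n^2 − 2n + 1 for every n ≥ 0, by induction.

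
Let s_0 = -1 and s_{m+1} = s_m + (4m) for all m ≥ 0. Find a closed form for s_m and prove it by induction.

Claim: s_m = 2m^2 − 2m − 1.

Base case: s_0 = -1, and 2·0^2 − 2·0 − 1 = -1.
Assume s_k = 2k^2 − 2k − 1.
Then s_{k+1} = s_k + (4k) = (2k^2 − 2k − 1) + (4k) = 2k^2 + 2k − 1,
and 2·(k+1)^2 − 2·(k+1) − 1 = 2k^2 + 2k − 1.
By induction, s_m = 2m^2 − 2m − 1 for all m ≥ 0.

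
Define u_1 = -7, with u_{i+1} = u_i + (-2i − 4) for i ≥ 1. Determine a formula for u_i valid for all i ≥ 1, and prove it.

Claim: u_i = -i^2 − 3i − 3.

Base case: u_1 = -7, and -1^2 − 3·1 − 3 = -7.
Assume u_m = -m^2 − 3m − 3.
Then u_{m+1} = u_m + (-2m − 4) = (-m^2 − 3m − 3) + (-2m − 4) = -m^2 − 5m − 7,
and -(m+1)^2 − 3·(m+1) − 3 = -m^2 − 5m − 7.
This completes the inductive step, so u_i = -i^2 − 3i − 3 for all i ≥ 1.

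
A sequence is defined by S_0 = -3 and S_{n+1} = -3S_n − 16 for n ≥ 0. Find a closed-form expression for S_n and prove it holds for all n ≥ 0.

Claim: S_n = (-3)^n − 4.

Base case: S_0 = -3, and (-3)^0 − 4 = 1 − 4 = -3.
Assume S_m = (-3)^m − 4 for some m ≥ 0.
Then S_{m+1} = -3S_m − 16 = -3·((-3)^m − 4) − 16 = -3·(-3)^m + 12 − 16 = (-3)^{m+1} − 4.
So the formula holds for m+1, and by induction S_n = (-3)^n − 4 for all n ≥ 0.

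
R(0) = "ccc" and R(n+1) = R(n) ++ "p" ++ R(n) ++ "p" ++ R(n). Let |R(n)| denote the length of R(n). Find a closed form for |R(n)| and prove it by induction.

Claim: |R(n)| = 4·3^n − 1.

Base case: |R(0)| = 3, and 4·3^0 − 1 = 3.
Assume |R(k)| = 4·3^k − 1.
Then |R(k+1)| = 3|R(k)| + 2 = 3(4·3^k − 1) + 2 = 4·3^{k+1} − 3 + 2 = 4·3^{k+1} − 1.
Hence |R(n)| = 4·3^n − 1 for every n ≥ 0, by induction.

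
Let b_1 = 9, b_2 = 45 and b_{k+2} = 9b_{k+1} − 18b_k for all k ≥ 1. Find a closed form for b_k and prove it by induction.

Claim: b_k = 3^k + 6^k.

Base cases: b_1 = 9 and 3^1 + 6^1 = 9; b_2 = 45 and 3^2 + 6^2 = 45.
Assume b_j = 3^j + 6^j for all 1 ≤ j ≤ r, where r ≥ 2.
Then b_{r+1} = 9b_r − 18b_{r−1} = 9·(3^r + 6^r) − 18·(3^{r−1} + 6^{r−1}) = (9·3 − 18)3^{r−1} + (9·6 − 18)6^{r−1} = 9·3^{r−1} + 36·6^{r−1} = 3^{r+1} + 6^{r+1}.
This completes the inductive step, so b_k = 3^k + 6^k for all k ≥ 1.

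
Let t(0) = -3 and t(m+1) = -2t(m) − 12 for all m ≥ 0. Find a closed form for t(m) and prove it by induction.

Claim: t(m) = (-2)^m − 4.

Base case: t(0) = -3, and (-2)^0 − 4 = 1 − 4 = -3.
Assume t(r) = (-2)^r − 4 for some r ≥ 0.
Then t(r+1) = -2t(r) − 12 = -2·((-2)^r − 4) − 12 = -2·(-2)^r + 8 − 12 = (-2)^{r+1} − 4.
This completes the inductive step, so t(m) = (-2)^m − 4 for all m ≥ 0.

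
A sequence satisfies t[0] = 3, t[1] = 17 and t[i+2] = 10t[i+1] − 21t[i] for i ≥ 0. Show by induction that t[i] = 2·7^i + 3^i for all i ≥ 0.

Base cases: t[0] = 3 and 2·7^0 + 3^0 = 3; t[1] = 17 and 2·7^1 + 3^1 = 17.
Assume t[j] = 2·7^j + 3^j for all 0 ≤ j ≤ m, where m ≥ 1.
Then t[m+1] = 10t[m] − 21t[m−1] = 10·(2·7^m + 3^m) − 21·(2·7^{m−1} + 3^{m−1}) = 2·(10·7 − 21)7^{m−1} + (10·3 − 21)3^{m−1} = 98·7^{m−1} + 9·3^{m−1} = 2·7^{m+1} + 3^{m+1}.
This completes the inductive step, so t[i] = 2·7^i + 3^i for all i ≥ 0.

t[i] = 2·7^i + 3^i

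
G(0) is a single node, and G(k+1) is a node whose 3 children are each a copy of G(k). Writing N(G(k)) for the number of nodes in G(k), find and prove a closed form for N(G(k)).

Claim: N(G(k)) = (3^{k+1} − 1)/2.

Base case: N(G(0)) = 1, and (3^{0+1} − 1)/2 = 1.
Assume N(G(j)) = (3^{j+1} − 1)/2.
Then N(G(j+1)) = 1 + 3N(G(j)) = 1 + 3·(3^{j+1} − 1)/2 = 1 + (3^{j+2} − 3)/2 = (2 + 3^{j+2} − 3)/2 = (3^{j+2} − 1)/2.
So the formula holds for j+1, and by induction N(G(k)) = (3^{k+1} − 1)/2 for all k ≥ 0.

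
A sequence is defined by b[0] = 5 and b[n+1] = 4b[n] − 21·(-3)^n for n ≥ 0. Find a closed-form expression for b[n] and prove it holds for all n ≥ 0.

Claim: b[n] = 2·4^n + 3·(-3)^n.

Base case: b[0] = 5, and 2·4^0 + 3·(-3)^0 = 2 + 3 = 5.
Assume b[r] = 2·4^r + 3·(-3)^r for some r ≥ 0.
Then b[r+1] = 4b[r] − 21·(-3)^r = 4·(2·4^r + 3·(-3)^r) − 21·(-3)^r = 2·4^{r+1} + 12·(-3)^r − 21·(-3)^r = 2·4^{r+1} − 9·(-3)^r = 2·4^{r+1} + 3·(-3)^{r+1}.
Hence b[n] = 2·4^n + 3·(-3)^n for every n ≥ 0, by induction.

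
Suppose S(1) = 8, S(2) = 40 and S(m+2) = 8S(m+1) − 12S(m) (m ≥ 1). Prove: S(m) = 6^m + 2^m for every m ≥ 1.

Base cases: S(1) = 8 and 6^1 + 2^1 = 8; S(2) = 40 and 6^2 + 2^2 = 40.
Assume S(i) = 6^i + 2^i for all 1 ≤ i ≤ j, where j ≥ 2.
Then S(j+1) = 8S(j) − 12S(j−1) = 8·(6^j + 2^j) − 12·(6^{j−1} + 2^{j−1}) = (8·6 − 12)6^{j−1} + (8·2 − 12)2^{j−1} = 36·6^{j−1} + 4·2^{j−1} = 6^{j+1} + 2^{j+1}.
This completes the inductive step, so S(m) = 6^m + 2^m for all m ≥ 1.

S(m) = 6^m + 2^m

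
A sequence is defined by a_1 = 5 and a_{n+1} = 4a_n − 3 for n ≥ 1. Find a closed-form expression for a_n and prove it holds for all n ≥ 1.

Claim: a_n = 4^n + 1.

Base case: a_1 = 5, and 4^1 + 1 = 4 + 1 = 5.
Assume a_k = 4^k + 1 for some k ≥ 1.
Then a_{k+1} = 4a_k − 3 = 4·(4^k + 1) − 3 = 4^{k+1} + 4 − 3 = 4^{k+1} + 1.
This completes the inductive step, so a_n = 4^n + 1 for all n ≥ 1.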